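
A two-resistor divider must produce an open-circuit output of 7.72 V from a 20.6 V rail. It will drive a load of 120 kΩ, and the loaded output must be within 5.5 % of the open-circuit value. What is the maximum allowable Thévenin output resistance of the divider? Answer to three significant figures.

Loading drop = R_th/(R_th + R_L) ≤ 0.0550, so R_th ≤ R_L · ε/(1−ε) = 120 kΩ × 0.0550/0.9450 = 6.98 kΩ.
(Any R1, R2 with R2/(R1+R2) = 0.375 and R1‖R2 ≤ 6.98 kΩ will meet the spec.)

R_th ≤ 6.98 kΩ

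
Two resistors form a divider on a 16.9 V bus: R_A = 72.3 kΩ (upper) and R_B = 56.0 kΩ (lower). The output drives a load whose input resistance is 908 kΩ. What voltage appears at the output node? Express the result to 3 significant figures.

The load sits in parallel with R_B: R_B‖R_L = (56.0 × 908) / (56.0 + 908) = 52.75 kΩ.
V_out = 16.9 × 52.75 / (72.3 + 52.75) = 16.9 × 52.75/125.0 = 7.13 V.
(Unloaded it would have been 7.38 V.)

V_out ≈ 7.13 V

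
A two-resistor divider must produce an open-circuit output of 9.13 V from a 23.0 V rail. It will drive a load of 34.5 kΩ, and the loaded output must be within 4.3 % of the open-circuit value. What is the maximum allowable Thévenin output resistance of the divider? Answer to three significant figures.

R_th ≤ 1.55 kΩ

Loading drop = R_th/(R_th + R_L) ≤ 0.0430, so R_th ≤ R_L · ε/(1−ε) = 34.5 kΩ × 0.0430/0.9570 = 1.55 kΩ.
(Any R1, R2 with R2/(R1+R2) = 0.397 and R1‖R2 ≤ 1.55 kΩ will meet the spec.)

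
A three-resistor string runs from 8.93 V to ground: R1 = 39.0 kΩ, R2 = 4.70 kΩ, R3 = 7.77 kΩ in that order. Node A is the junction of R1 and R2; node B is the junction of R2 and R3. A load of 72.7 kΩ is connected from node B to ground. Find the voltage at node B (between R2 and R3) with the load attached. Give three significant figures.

V ≈ 1.24 V

At node B, R3 is in parallel with the load: R3‖R_L = 7.020 kΩ.
Below node A the resistance is R2 + (R3‖R_L) = 11.72 kΩ, so V_A = 8.93 × 11.72/50.72 = 2.063 V.
Then V_B = V_A × (R3‖R_L)/(R2 + R3‖R_L) = 2.063 × 7.020/11.72 = 1.24 V.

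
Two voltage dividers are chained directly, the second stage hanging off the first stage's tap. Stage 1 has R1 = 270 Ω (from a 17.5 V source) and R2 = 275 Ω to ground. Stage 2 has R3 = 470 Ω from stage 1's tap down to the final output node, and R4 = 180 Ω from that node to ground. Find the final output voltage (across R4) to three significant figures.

V_out ≈ 2.02 V

Stage 2 presents R3+R4 = 650.0 Ω as a load on stage 1's tap.
Stage 1's lower leg becomes R2‖(R3+R4) = 193.2 Ω, so V_mid = 17.5 × 193.2/463.2 = 7.300 V.
Stage 2 is itself unloaded: V_out = V_mid × R4/(R3+R4) = 7.300 × 180/650.0 = 2.02 V.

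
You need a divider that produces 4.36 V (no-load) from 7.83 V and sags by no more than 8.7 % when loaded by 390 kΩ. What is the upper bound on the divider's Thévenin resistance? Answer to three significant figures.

Loading drop = R_th/(R_th + R_L) ≤ 0.0870, so R_th ≤ R_L · ε/(1−ε) = 390 kΩ × 0.0870/0.9130 = 37.2 kΩ.

R_th ≤ 37.2 kΩ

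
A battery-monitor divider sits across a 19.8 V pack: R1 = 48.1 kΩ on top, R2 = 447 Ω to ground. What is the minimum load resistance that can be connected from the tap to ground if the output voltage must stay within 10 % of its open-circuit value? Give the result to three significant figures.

R_L(min) ≈ 3.99 kΩ

Output resistance R_th = R1‖R2 = (48100 × 447)/48550 = 442.9 Ω.
The fractional drop is R_th/(R_th + R_L); requiring this ≤ 0.100 gives R_L ≥ R_th(1/0.100 − 1) = 442.9 × 9.000 = 3.99 kΩ.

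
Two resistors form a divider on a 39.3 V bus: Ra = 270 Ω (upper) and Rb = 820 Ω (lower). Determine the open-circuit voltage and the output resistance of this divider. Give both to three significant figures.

V_th is the open-circuit tap voltage: 39.3 × 820/(270 + 820) = 29.6 V.
With the supply zeroed, Ra and Rb appear in parallel from the tap: R_th = Ra‖Rb = (270 × 820)/1090 = 203 Ω.

V_th = 29.6 V, R_th = 203 Ω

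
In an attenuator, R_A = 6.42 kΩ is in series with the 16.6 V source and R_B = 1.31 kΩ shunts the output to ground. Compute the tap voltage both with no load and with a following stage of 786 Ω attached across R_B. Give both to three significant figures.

Open-circuit: V = 16.6 × 1310/(6420 + 1310) = 2.81 V.
With the load, R_B becomes R_B‖R_L = 491.2 Ω, so V = 16.6 × 491.2/6911 = 1.18 V.

Unloaded: 2.81 V; loaded: 1.18 V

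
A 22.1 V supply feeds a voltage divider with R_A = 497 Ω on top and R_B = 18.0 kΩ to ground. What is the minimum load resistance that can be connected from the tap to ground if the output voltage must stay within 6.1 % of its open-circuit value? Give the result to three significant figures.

Output resistance R_th = R_A‖R_B = (497 × 18000)/18500 = 483.6 Ω.
The fractional drop is R_th/(R_th + R_L); requiring this ≤ 0.0610 gives R_L ≥ R_th(1/0.0610 − 1) = 483.6 × 15.39 = 7.44 kΩ.

R_L(min) ≈ 7.44 kΩ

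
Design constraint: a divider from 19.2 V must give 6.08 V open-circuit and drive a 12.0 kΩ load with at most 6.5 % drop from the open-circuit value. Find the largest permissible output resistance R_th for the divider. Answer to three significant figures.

Loading drop = R_th/(R_th + R_L) ≤ 0.0650, so R_th ≤ R_L · ε/(1−ε) = 12.0 kΩ × 0.0650/0.9350 = 834 Ω.
(Any R1, R2 with R2/(R1+R2) = 0.317 and R1‖R2 ≤ 834 Ω will meet the spec.)

R_th ≤ 834 Ω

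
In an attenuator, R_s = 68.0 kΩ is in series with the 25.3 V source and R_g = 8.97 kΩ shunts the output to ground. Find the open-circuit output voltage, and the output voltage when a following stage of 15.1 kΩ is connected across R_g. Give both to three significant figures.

Open-circuit: V = 25.3 × 8.97/(68.0 + 8.97) = 2.95 V.
With the load, R_g becomes R_g‖R_L = 5.627 kΩ, so V = 25.3 × 5.627/73.63 = 1.93 V.

Unloaded: 2.95 V; loaded: 1.93 V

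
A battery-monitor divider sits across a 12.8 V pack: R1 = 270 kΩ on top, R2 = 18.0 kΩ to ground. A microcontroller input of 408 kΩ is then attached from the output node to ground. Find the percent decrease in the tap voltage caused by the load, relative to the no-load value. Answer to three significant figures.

The divider's output (Thévenin) resistance is R1‖R2 = 16.88 kΩ.
Fractional drop under load = R_th/(R_th + R_L) = 16.88 / (16.88 + 408) = 0.03972.
So the output falls by 3.97 %.

3.97 %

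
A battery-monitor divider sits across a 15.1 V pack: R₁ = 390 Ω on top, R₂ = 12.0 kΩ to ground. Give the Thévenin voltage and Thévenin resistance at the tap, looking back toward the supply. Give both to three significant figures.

V_th is the open-circuit tap voltage: 15.1 × 12000/(390 + 12000) = 14.6 V.
With the supply zeroed, R₁ and R₂ appear in parallel from the tap: R_th = R₁‖R₂ = (390 × 12000)/12390 = 378 Ω.

V_th = 14.6 V, R_th = 378 Ω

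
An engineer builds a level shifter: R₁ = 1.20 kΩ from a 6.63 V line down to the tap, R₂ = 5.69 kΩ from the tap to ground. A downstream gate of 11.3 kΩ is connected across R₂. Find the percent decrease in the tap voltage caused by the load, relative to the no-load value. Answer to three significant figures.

8.06 %

The divider's output (Thévenin) resistance is R₁‖R₂ = 0.9910 kΩ.
Fractional drop under load = R_th/(R_th + R_L) = 0.9910 / (0.9910 + 11.3) = 0.08063.
So the output falls by 8.06 %.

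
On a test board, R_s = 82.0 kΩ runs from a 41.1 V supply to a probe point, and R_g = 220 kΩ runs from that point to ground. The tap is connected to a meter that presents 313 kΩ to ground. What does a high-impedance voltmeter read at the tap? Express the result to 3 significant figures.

The load sits in parallel with R_g: R_g‖R_L = (220 × 313) / (220 + 313) = 129.2 kΩ.
V_out = 41.1 × 129.2 / (82.0 + 129.2) = 41.1 × 129.2/211.2 = 25.1 V.

V_out ≈ 25.1 V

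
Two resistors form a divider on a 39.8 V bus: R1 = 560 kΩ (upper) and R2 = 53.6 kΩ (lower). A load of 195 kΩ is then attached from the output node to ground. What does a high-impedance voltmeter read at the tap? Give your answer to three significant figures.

The load sits in parallel with R2: R2‖R_L = (53.6 × 195) / (53.6 + 195) = 42.04 kΩ.
V_out = 39.8 × 42.04 / (560 + 42.04) = 39.8 × 42.04/602.0 = 2.78 V.
(Unloaded it would have been 3.48 V.)

V_out ≈ 2.78 V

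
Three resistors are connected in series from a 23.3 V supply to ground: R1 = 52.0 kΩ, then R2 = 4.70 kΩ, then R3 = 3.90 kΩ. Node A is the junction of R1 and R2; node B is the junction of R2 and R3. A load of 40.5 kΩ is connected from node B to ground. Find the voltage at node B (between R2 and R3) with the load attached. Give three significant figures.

At node B, R3 is in parallel with the load: R3‖R_L = 3.557 kΩ.
Below node A the resistance is R2 + (R3‖R_L) = 8.257 kΩ, so V_A = 23.3 × 8.257/60.26 = 3.193 V.
Then V_B = V_A × (R3‖R_L)/(R2 + R3‖R_L) = 3.193 × 3.557/8.257 = 1.38 V.

V ≈ 1.38 V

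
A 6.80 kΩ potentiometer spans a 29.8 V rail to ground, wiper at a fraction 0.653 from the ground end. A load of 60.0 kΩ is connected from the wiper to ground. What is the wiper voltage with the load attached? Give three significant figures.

The wiper splits the pot into (1−α)R = 2.360 kΩ above and αR = 4.440 kΩ below.
Lower section ‖ load = 4.134 kΩ.
V_wiper = 29.8 × 4.134/(2.360 + 4.134) = 19.0 V.

V ≈ 19.0 V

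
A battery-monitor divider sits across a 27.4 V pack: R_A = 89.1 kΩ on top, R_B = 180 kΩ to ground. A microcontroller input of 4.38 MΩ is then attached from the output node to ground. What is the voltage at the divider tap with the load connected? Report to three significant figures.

V_out ≈ 18.1 V

The load sits in parallel with R_B: R_B‖R_L = (180 × 4380) / (180 + 4380) = 172.9 kΩ.
V_out = 27.4 × 172.9 / (89.1 + 172.9) = 27.4 × 172.9/262.0 = 18.1 V.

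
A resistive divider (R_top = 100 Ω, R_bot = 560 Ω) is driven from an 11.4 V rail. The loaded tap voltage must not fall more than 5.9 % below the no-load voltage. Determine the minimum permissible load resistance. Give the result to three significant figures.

Output resistance R_th = R_top‖R_bot = (100 × 560)/660.0 = 84.85 Ω.
The fractional drop is R_th/(R_th + R_L); requiring this ≤ 0.0590 gives R_L ≥ R_th(1/0.0590 − 1) = 84.85 × 15.95 = 1.35 kΩ.

R_L(min) ≈ 1.35 kΩ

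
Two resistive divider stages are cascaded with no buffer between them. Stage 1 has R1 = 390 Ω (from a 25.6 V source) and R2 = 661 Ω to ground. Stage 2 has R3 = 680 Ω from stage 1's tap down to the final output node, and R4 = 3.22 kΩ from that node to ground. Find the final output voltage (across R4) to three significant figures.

V_out ≈ 12.5 V

Stage 2 presents R3+R4 = 3900 Ω as a load on stage 1's tap.
Stage 1's lower leg becomes R2‖(R3+R4) = 565.2 Ω, so V_mid = 25.6 × 565.2/955.2 = 15.15 V.
Stage 2 is itself unloaded: V_out = V_mid × R4/(R3+R4) = 15.15 × 3220/3900 = 12.5 V.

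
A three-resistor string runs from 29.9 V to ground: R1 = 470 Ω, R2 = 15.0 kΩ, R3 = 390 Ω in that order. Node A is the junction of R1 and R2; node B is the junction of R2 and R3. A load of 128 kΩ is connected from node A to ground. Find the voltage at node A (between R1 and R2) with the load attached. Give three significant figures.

Below node A the series string R2+R3 = 15390 Ω sits in parallel with the 128000 Ω load: 13740 Ω.
V_A = 29.9 × 13740/(470 + 13740) = 28.9 V.

V ≈ 28.9 V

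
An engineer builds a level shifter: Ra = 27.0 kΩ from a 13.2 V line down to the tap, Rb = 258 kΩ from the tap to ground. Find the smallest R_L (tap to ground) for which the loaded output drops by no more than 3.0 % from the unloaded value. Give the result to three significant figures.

R_L(min) ≈ 790 kΩ

Output resistance R_th = Ra‖Rb = (27.0 × 258)/285.0 = 24.44 kΩ.
The fractional drop is R_th/(R_th + R_L); requiring this ≤ 0.0300 gives R_L ≥ R_th(1/0.0300 − 1) = 24.44 × 32.33 = 790 kΩ.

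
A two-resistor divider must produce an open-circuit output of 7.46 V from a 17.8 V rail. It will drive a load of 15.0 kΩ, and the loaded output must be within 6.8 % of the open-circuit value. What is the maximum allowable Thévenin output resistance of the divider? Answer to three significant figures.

Loading drop = R_th/(R_th + R_L) ≤ 0.0680, so R_th ≤ R_L · ε/(1−ε) = 15.0 kΩ × 0.0680/0.9320 = 1.09 kΩ.

R_th ≤ 1.09 kΩ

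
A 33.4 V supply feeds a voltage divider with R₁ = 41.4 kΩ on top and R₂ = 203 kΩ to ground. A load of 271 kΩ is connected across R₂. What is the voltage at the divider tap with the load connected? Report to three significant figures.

V_out ≈ 24.6 V

The load sits in parallel with R₂: R₂‖R_L = (203 × 271) / (203 + 271) = 116.1 kΩ.
V_out = 33.4 × 116.1 / (41.4 + 116.1) = 33.4 × 116.1/157.5 = 24.6 V.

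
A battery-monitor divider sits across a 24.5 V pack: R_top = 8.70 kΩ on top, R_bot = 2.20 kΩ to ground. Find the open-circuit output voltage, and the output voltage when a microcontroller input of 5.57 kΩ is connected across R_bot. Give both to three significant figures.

Open-circuit: V = 24.5 × 2.20/(8.70 + 2.20) = 4.94 V.
With the load, R_bot becomes R_bot‖R_L = 1.577 kΩ, so V = 24.5 × 1.577/10.28 = 3.76 V.

Unloaded: 4.94 V; loaded: 3.76 V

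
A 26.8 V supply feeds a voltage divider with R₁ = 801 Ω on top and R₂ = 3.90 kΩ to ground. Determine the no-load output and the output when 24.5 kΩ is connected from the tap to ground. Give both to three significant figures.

Open-circuit: V = 26.8 × 3900/(801 + 3900) = 22.2 V.
With the load, R₂ becomes R₂‖R_L = 3364 Ω, so V = 26.8 × 3364/4165 = 21.6 V.

Unloaded: 22.2 V; loaded: 21.6 V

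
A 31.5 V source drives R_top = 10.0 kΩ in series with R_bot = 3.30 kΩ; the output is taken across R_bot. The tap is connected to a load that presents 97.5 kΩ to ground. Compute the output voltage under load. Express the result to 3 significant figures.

V_out ≈ 7.62 V

The load sits in parallel with R_bot: R_bot‖R_L = (3.30 × 97.5) / (3.30 + 97.5) = 3.192 kΩ.
V_out = 31.5 × 3.192 / (10.0 + 3.192) = 31.5 × 3.192/13.19 = 7.62 V.
(Unloaded it would have been 7.82 V.)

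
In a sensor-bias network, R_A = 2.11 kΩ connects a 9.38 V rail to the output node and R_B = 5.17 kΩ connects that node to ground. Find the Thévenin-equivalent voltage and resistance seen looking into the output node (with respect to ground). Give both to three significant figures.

V_th is the open-circuit tap voltage: 9.38 × 5.17/(2.11 + 5.17) = 6.66 V.
With the supply zeroed, R_A and R_B appear in parallel from the tap: R_th = R_A‖R_B = (2.11 × 5.17)/7.280 = 1.50 kΩ.

V_th = 6.66 V, R_th = 1.50 kΩ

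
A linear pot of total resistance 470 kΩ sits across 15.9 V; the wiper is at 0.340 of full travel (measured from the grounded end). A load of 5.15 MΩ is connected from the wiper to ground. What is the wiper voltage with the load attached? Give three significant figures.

V ≈ 5.30 V

The wiper splits the pot into (1−α)R = 310.2 kΩ above and αR = 159.8 kΩ below.
Lower section ‖ load = 155.0 kΩ.
V_wiper = 15.9 × 155.0/(310.2 + 155.0) = 5.30 V.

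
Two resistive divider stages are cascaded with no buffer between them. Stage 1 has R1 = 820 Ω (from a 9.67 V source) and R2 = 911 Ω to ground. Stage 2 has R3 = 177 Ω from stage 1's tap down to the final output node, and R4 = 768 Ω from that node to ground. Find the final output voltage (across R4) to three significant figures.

Stage 2 presents R3+R4 = 945.0 Ω as a load on stage 1's tap.
Stage 1's lower leg becomes R2‖(R3+R4) = 463.8 Ω, so V_mid = 9.67 × 463.8/1284 = 3.494 V.
Stage 2 is itself unloaded: V_out = V_mid × R4/(R3+R4) = 3.494 × 768/945.0 = 2.84 V.

V_out ≈ 2.84 V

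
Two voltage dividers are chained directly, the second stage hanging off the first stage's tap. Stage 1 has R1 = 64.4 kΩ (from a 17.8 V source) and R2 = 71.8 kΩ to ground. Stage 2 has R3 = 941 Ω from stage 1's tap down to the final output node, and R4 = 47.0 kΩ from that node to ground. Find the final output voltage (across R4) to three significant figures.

V_out ≈ 5.39 V

Stage 2 presents R3+R4 = 47940 Ω as a load on stage 1's tap.
Stage 1's lower leg becomes R2‖(R3+R4) = 28750 Ω, so V_mid = 17.8 × 28750/93150 = 5.493 V.
Stage 2 is itself unloaded: V_out = V_mid × R4/(R3+R4) = 5.493 × 47000/47940 = 5.39 V.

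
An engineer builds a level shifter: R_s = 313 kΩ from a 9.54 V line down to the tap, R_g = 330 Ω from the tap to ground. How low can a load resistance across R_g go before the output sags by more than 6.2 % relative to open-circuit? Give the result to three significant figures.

Output resistance R_th = R_s‖R_g = (313000 × 330)/313300 = 329.7 Ω.
The fractional drop is R_th/(R_th + R_L); requiring this ≤ 0.0620 gives R_L ≥ R_th(1/0.0620 − 1) = 329.7 × 15.13 = 4.99 kΩ.

R_L(min) ≈ 4.99 kΩ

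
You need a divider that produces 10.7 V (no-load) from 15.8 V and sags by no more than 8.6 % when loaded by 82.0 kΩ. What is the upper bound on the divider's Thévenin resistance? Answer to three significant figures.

R_th ≤ 7.72 kΩ

Loading drop = R_th/(R_th + R_L) ≤ 0.0860, so R_th ≤ R_L · ε/(1−ε) = 82.0 kΩ × 0.0860/0.9140 = 7.72 kΩ.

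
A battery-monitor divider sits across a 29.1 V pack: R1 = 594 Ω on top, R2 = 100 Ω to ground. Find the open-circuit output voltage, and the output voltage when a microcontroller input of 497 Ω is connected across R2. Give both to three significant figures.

Unloaded: 4.19 V; loaded: 3.58 V

Open-circuit: V = 29.1 × 100/(594 + 100) = 4.19 V.
With the load, R2 becomes R2‖R_L = 83.25 Ω, so V = 29.1 × 83.25/677.2 = 3.58 V.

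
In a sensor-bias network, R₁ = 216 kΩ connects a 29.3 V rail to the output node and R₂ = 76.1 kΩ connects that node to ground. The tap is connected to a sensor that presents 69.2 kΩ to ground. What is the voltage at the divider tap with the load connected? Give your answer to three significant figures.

The load sits in parallel with R₂: R₂‖R_L = (76.1 × 69.2) / (76.1 + 69.2) = 36.24 kΩ.
V_out = 29.3 × 36.24 / (216 + 36.24) = 29.3 × 36.24/252.2 = 4.21 V.

V_out ≈ 4.21 V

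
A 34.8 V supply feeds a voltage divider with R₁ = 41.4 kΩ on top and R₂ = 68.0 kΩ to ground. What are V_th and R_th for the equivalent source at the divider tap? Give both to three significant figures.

V_th is the open-circuit tap voltage: 34.8 × 68.0/(41.4 + 68.0) = 21.6 V.
With the supply zeroed, R₁ and R₂ appear in parallel from the tap: R_th = R₁‖R₂ = (41.4 × 68.0)/109.4 = 25.7 kΩ.

V_th = 21.6 V, R_th = 25.7 kΩ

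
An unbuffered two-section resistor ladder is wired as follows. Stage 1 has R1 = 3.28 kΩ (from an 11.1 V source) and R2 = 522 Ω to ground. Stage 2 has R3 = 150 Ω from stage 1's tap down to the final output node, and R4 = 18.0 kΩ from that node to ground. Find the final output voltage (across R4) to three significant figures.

Stage 2 presents R3+R4 = 18150 Ω as a load on stage 1's tap.
Stage 1's lower leg becomes R2‖(R3+R4) = 507.4 Ω, so V_mid = 11.1 × 507.4/3787 = 1.487 V.
Stage 2 is itself unloaded: V_out = V_mid × R4/(R3+R4) = 1.487 × 18000/18150 = 1.47 V.

V_out ≈ 1.47 V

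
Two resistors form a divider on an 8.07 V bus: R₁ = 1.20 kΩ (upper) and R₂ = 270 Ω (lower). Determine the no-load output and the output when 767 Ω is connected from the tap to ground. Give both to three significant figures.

Unloaded: 1.48 V; loaded: 1.15 V

Open-circuit: V = 8.07 × 270/(1200 + 270) = 1.48 V.
With the load, R₂ becomes R₂‖R_L = 199.7 Ω, so V = 8.07 × 199.7/1400 = 1.15 V.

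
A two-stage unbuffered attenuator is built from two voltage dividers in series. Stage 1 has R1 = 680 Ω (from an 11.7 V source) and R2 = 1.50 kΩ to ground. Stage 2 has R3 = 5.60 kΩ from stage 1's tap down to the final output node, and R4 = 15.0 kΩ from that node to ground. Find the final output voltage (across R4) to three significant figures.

Stage 2 presents R3+R4 = 20600 Ω as a load on stage 1's tap.
Stage 1's lower leg becomes R2‖(R3+R4) = 1398 Ω, so V_mid = 11.7 × 1398/2078 = 7.872 V.
Stage 2 is itself unloaded: V_out = V_mid × R4/(R3+R4) = 7.872 × 15000/20600 = 5.73 V.

V_out ≈ 5.73 V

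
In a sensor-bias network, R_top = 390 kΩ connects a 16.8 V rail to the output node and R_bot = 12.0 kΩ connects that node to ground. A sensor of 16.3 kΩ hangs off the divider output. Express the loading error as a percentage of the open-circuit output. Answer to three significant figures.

41.7 %

Unloaded V = 16.8 × 12.0/402.0 = 0.5015 V.
Loaded: R_bot‖R_L = 6.912 kΩ, giving V = 16.8 × 6.912/396.9 = 0.2925 V.
Drop = (0.5015 − 0.2925) / 0.5015 = 41.7 %.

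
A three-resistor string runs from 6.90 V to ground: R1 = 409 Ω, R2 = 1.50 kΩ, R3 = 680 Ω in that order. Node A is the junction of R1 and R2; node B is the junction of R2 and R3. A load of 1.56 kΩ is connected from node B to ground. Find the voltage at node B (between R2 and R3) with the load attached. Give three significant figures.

V ≈ 1.37 V

At node B, R3 is in parallel with the load: R3‖R_L = 473.6 Ω.
Below node A the resistance is R2 + (R3‖R_L) = 1974 Ω, so V_A = 6.90 × 1974/2383 = 5.716 V.
Then V_B = V_A × (R3‖R_L)/(R2 + R3‖R_L) = 5.716 × 473.6/1974 = 1.37 V.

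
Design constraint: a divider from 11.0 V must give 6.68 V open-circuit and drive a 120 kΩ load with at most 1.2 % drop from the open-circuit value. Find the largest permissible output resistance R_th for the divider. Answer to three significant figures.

Loading drop = R_th/(R_th + R_L) ≤ 0.0120, so R_th ≤ R_L · ε/(1−ε) = 120 kΩ × 0.0120/0.9880 = 1.46 kΩ.
(Any R1, R2 with R2/(R1+R2) = 0.607 and R1‖R2 ≤ 1.46 kΩ will meet the spec.)

R_th ≤ 1.46 kΩ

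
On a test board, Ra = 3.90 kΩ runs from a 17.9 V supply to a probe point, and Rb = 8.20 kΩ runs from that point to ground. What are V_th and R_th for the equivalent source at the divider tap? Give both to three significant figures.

V_th is the open-circuit tap voltage: 17.9 × 8.20/(3.90 + 8.20) = 12.1 V.
With the supply zeroed, Ra and Rb appear in parallel from the tap: R_th = Ra‖Rb = (3.90 × 8.20)/12.10 = 2.64 kΩ.

V_th = 12.1 V, R_th = 2.64 kΩ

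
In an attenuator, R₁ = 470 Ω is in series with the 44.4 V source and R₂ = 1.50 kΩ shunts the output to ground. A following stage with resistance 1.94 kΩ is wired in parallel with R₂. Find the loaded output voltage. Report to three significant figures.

V_out ≈ 28.5 V

The load sits in parallel with R₂: R₂‖R_L = (1500 × 1940) / (1500 + 1940) = 845.9 Ω.
V_out = 44.4 × 845.9 / (470 + 845.9) = 44.4 × 845.9/1316 = 28.5 V.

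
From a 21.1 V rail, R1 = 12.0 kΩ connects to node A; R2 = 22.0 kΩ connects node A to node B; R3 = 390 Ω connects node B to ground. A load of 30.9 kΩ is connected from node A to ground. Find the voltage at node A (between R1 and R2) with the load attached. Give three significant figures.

V ≈ 11.0 V

Below node A the series string R2+R3 = 22390 Ω sits in parallel with the 30900 Ω load: 12980 Ω.
V_A = 21.1 × 12980/(12000 + 12980) = 11.0 V.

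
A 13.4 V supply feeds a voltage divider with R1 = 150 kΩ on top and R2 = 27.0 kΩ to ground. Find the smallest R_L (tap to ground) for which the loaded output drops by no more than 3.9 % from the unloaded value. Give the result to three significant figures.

R_L(min) ≈ 564 kΩ

Output resistance R_th = R1‖R2 = (150 × 27.0)/177.0 = 22.88 kΩ.
The fractional drop is R_th/(R_th + R_L); requiring this ≤ 0.0390 gives R_L ≥ R_th(1/0.0390 − 1) = 22.88 × 24.64 = 564 kΩ.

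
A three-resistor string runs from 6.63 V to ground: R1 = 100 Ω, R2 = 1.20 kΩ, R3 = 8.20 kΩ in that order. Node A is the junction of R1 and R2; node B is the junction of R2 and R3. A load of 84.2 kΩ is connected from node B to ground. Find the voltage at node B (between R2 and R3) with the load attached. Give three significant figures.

V ≈ 5.65 V

At node B, R3 is in parallel with the load: R3‖R_L = 7472 Ω.
Below node A the resistance is R2 + (R3‖R_L) = 8672 Ω, so V_A = 6.63 × 8672/8772 = 6.554 V.
Then V_B = V_A × (R3‖R_L)/(R2 + R3‖R_L) = 6.554 × 7472/8672 = 5.65 V.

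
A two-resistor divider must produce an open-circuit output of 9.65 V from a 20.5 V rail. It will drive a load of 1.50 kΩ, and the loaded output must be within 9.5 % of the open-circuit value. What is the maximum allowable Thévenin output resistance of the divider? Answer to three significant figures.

R_th ≤ 157 Ω

Loading drop = R_th/(R_th + R_L) ≤ 0.0950, so R_th ≤ R_L · ε/(1−ε) = 1.50 kΩ × 0.0950/0.9050 = 157 Ω.
(Any R1, R2 with R2/(R1+R2) = 0.471 and R1‖R2 ≤ 157 Ω will meet the spec.)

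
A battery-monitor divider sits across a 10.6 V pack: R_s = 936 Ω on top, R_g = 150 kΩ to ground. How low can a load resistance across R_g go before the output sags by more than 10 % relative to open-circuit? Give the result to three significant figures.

R_L(min) ≈ 8.37 kΩ

Output resistance R_th = R_s‖R_g = (936 × 150000)/150900 = 930.2 Ω.
The fractional drop is R_th/(R_th + R_L); requiring this ≤ 0.100 gives R_L ≥ R_th(1/0.100 − 1) = 930.2 × 9.000 = 8.37 kΩ.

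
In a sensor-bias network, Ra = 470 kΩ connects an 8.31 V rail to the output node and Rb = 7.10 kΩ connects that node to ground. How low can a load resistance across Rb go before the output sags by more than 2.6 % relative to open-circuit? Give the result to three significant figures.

R_L(min) ≈ 262 kΩ

Output resistance R_th = Ra‖Rb = (470 × 7.10)/477.1 = 6.994 kΩ.
The fractional drop is R_th/(R_th + R_L); requiring this ≤ 0.0260 gives R_L ≥ R_th(1/0.0260 − 1) = 6.994 × 37.46 = 262 kΩ.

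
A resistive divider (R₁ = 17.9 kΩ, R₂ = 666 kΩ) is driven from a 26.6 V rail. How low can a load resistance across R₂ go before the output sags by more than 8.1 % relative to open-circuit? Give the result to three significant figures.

Output resistance R_th = R₁‖R₂ = (17.9 × 666)/683.9 = 17.43 kΩ.
The fractional drop is R_th/(R_th + R_L); requiring this ≤ 0.0810 gives R_L ≥ R_th(1/0.0810 − 1) = 17.43 × 11.35 = 198 kΩ.

R_L(min) ≈ 198 kΩ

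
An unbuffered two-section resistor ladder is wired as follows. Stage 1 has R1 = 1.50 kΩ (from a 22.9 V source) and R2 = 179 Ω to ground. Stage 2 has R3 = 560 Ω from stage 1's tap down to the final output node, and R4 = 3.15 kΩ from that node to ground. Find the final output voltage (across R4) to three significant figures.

Stage 2 presents R3+R4 = 3710 Ω as a load on stage 1's tap.
Stage 1's lower leg becomes R2‖(R3+R4) = 170.8 Ω, so V_mid = 22.9 × 170.8/1671 = 2.341 V.
Stage 2 is itself unloaded: V_out = V_mid × R4/(R3+R4) = 2.341 × 3150/3710 = 1.99 V.

V_out ≈ 1.99 V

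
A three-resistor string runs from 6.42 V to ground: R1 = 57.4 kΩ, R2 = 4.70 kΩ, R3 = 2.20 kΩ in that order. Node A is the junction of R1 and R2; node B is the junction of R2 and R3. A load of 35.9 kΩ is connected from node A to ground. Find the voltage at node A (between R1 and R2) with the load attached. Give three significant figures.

Below node A the series string R2+R3 = 6.900 kΩ sits in parallel with the 35.9 kΩ load: 5.788 kΩ.
V_A = 6.42 × 5.788/(57.4 + 5.788) = 0.588 V.

V ≈ 0.588 V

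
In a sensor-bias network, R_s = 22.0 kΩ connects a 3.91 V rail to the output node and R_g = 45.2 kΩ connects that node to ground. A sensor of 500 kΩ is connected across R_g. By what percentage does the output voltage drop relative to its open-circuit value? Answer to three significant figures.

2.87 %

The divider's output (Thévenin) resistance is R_s‖R_g = 14.80 kΩ.
Fractional drop under load = R_th/(R_th + R_L) = 14.80 / (14.80 + 500) = 0.02874.
So the output falls by 2.87 %.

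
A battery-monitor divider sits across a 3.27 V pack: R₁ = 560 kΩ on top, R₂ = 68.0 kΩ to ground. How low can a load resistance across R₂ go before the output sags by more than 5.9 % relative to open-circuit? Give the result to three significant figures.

R_L(min) ≈ 967 kΩ

Output resistance R_th = R₁‖R₂ = (560 × 68.0)/628.0 = 60.64 kΩ.
The fractional drop is R_th/(R_th + R_L); requiring this ≤ 0.0590 gives R_L ≥ R_th(1/0.0590 − 1) = 60.64 × 15.95 = 967 kΩ.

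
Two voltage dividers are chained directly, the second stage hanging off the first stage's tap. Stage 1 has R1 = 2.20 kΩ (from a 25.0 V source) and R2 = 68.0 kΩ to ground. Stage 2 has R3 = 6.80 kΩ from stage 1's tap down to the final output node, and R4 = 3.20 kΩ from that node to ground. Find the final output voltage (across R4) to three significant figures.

Stage 2 presents R3+R4 = 10.00 kΩ as a load on stage 1's tap.
Stage 1's lower leg becomes R2‖(R3+R4) = 8.718 kΩ, so V_mid = 25.0 × 8.718/10.92 = 19.96 V.
Stage 2 is itself unloaded: V_out = V_mid × R4/(R3+R4) = 19.96 × 3.20/10.00 = 6.39 V.

V_out ≈ 6.39 V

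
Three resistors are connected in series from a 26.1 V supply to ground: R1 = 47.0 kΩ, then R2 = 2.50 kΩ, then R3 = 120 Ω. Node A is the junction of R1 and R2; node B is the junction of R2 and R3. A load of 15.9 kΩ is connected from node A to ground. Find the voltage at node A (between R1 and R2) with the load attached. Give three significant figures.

V ≈ 1.19 V

Below node A the series string R2+R3 = 2620 Ω sits in parallel with the 15900 Ω load: 2249 Ω.
V_A = 26.1 × 2249/(47000 + 2249) = 1.19 V.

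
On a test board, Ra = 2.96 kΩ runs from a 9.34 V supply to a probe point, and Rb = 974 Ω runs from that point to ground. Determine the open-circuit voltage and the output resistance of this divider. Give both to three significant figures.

V_th = 2.31 V, R_th = 733 Ω

V_th is the open-circuit tap voltage: 9.34 × 974/(2960 + 974) = 2.31 V.
With the supply zeroed, Ra and Rb appear in parallel from the tap: R_th = Ra‖Rb = (2960 × 974)/3934 = 733 Ω.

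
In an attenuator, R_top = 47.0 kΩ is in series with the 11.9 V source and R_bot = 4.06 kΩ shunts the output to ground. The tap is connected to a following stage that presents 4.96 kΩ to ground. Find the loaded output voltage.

V_out ≈ 0.540 V

The load sits in parallel with R_bot: R_bot‖R_L = (4.06 × 4.96) / (4.06 + 4.96) = 2.233 kΩ.
V_out = 11.9 × 2.233 / (47.0 + 2.233) = 11.9 × 2.233/49.23 = 0.540 V.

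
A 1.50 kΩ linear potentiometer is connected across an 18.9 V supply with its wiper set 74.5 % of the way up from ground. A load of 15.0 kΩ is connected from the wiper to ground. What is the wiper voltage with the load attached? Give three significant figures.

V ≈ 13.8 V

The wiper splits the pot into (1−α)R = 382.5 Ω above and αR = 1118 Ω below.
Lower section ‖ load = 1040 Ω.
V_wiper = 18.9 × 1040/(382.5 + 1040) = 13.8 V.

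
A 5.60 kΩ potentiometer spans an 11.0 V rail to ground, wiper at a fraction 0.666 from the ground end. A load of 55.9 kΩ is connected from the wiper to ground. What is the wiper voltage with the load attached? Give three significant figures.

V ≈ 7.17 V

The wiper splits the pot into (1−α)R = 1.870 kΩ above and αR = 3.730 kΩ below.
Lower section ‖ load = 3.496 kΩ.
V_wiper = 11.0 × 3.496/(1.870 + 3.496) = 7.17 V.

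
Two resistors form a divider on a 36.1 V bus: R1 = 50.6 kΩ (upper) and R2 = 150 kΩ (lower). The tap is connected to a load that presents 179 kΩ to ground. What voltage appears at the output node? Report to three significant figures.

V_out ≈ 22.3 V

The load sits in parallel with R2: R2‖R_L = (150 × 179) / (150 + 179) = 81.61 kΩ.
V_out = 36.1 × 81.61 / (50.6 + 81.61) = 36.1 × 81.61/132.2 = 22.3 V.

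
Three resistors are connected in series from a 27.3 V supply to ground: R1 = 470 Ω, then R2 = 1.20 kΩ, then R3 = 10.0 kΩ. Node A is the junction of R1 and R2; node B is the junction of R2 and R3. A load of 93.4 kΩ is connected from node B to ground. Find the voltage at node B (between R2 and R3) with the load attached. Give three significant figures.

V ≈ 23.0 V

At node B, R3 is in parallel with the load: R3‖R_L = 9033 Ω.
Below node A the resistance is R2 + (R3‖R_L) = 10230 Ω, so V_A = 27.3 × 10230/10700 = 26.10 V.
Then V_B = V_A × (R3‖R_L)/(R2 + R3‖R_L) = 26.10 × 9033/10230 = 23.0 V.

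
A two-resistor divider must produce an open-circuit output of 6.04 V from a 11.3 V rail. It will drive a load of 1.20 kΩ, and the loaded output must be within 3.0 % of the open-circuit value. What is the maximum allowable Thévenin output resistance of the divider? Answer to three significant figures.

R_th ≤ 37.1 Ω

Loading drop = R_th/(R_th + R_L) ≤ 0.0300, so R_th ≤ R_L · ε/(1−ε) = 1.20 kΩ × 0.0300/0.9700 = 37.1 Ω.
(Any R1, R2 with R2/(R1+R2) = 0.535 and R1‖R2 ≤ 37.1 Ω will meet the spec.)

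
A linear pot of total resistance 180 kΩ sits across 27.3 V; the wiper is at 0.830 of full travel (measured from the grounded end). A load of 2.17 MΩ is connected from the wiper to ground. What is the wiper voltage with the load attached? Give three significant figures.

V ≈ 22.4 V

The wiper splits the pot into (1−α)R = 30.60 kΩ above and αR = 149.4 kΩ below.
Lower section ‖ load = 139.8 kΩ.
V_wiper = 27.3 × 139.8/(30.60 + 139.8) = 22.4 V.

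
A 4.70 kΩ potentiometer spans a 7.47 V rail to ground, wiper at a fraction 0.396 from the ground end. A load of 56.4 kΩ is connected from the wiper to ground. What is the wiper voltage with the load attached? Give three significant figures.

The wiper splits the pot into (1−α)R = 2.839 kΩ above and αR = 1.861 kΩ below.
Lower section ‖ load = 1.802 kΩ.
V_wiper = 7.47 × 1.802/(2.839 + 1.802) = 2.90 V.

V ≈ 2.90 V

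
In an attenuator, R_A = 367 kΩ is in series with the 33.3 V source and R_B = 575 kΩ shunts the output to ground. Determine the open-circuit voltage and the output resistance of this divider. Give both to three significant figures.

V_th = 20.3 V, R_th = 224 kΩ

V_th is the open-circuit tap voltage: 33.3 × 575/(367 + 575) = 20.3 V.
With the supply zeroed, R_A and R_B appear in parallel from the tap: R_th = R_A‖R_B = (367 × 575)/942.0 = 224 kΩ.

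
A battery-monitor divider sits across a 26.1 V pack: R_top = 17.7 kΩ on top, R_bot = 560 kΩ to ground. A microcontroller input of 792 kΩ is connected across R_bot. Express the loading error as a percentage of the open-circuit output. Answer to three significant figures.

The divider's output (Thévenin) resistance is R_top‖R_bot = 17.16 kΩ.
Fractional drop under load = R_th/(R_th + R_L) = 17.16 / (17.16 + 792) = 0.02120.
So the output falls by 2.12 %.

2.12 %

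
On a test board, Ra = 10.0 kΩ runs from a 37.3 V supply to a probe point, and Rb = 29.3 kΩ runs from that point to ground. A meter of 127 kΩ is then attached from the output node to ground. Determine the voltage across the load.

The load sits in parallel with Rb: Rb‖R_L = (29.3 × 127) / (29.3 + 127) = 23.81 kΩ.
V_out = 37.3 × 23.81 / (10.0 + 23.81) = 37.3 × 23.81/33.81 = 26.3 V.

V_out ≈ 26.3 V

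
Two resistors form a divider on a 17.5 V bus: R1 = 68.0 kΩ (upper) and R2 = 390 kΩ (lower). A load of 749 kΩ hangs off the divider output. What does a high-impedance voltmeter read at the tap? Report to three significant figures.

The load sits in parallel with R2: R2‖R_L = (390 × 749) / (390 + 749) = 256.5 kΩ.
V_out = 17.5 × 256.5 / (68.0 + 256.5) = 17.5 × 256.5/324.5 = 13.8 V.

V_out ≈ 13.8 V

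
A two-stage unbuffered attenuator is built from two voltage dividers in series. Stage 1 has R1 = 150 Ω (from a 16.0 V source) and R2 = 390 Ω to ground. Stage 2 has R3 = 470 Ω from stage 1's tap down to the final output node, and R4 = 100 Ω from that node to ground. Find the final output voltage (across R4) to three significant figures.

V_out ≈ 1.70 V

Stage 2 presents R3+R4 = 570.0 Ω as a load on stage 1's tap.
Stage 1's lower leg becomes R2‖(R3+R4) = 231.6 Ω, so V_mid = 16.0 × 231.6/381.6 = 9.710 V.
Stage 2 is itself unloaded: V_out = V_mid × R4/(R3+R4) = 9.710 × 100/570.0 = 1.70 V.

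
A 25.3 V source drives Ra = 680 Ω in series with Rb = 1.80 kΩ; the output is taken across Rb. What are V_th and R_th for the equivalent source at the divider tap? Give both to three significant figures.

V_th is the open-circuit tap voltage: 25.3 × 1800/(680 + 1800) = 18.4 V.
With the supply zeroed, Ra and Rb appear in parallel from the tap: R_th = Ra‖Rb = (680 × 1800)/2480 = 494 Ω.

V_th = 18.4 V, R_th = 494 Ω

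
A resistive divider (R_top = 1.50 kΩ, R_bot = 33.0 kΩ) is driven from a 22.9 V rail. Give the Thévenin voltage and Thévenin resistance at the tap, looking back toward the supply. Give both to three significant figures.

V_th is the open-circuit tap voltage: 22.9 × 33.0/(1.50 + 33.0) = 21.9 V.
With the supply zeroed, R_top and R_bot appear in parallel from the tap: R_th = R_top‖R_bot = (1.50 × 33.0)/34.50 = 1.43 kΩ.

V_th = 21.9 V, R_th = 1.43 kΩ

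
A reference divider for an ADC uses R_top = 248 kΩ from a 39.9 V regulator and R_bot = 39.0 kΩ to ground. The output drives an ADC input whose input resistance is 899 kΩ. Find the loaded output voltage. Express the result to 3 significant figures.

The load sits in parallel with R_bot: R_bot‖R_L = (39.0 × 899) / (39.0 + 899) = 37.38 kΩ.
V_out = 39.9 × 37.38 / (248 + 37.38) = 39.9 × 37.38/285.4 = 5.23 V.

V_out ≈ 5.23 V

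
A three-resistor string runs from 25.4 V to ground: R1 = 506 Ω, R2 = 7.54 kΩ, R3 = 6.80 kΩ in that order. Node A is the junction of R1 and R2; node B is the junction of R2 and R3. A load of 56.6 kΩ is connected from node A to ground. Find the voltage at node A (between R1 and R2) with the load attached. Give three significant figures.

Below node A the series string R2+R3 = 14340 Ω sits in parallel with the 56600 Ω load: 11440 Ω.
V_A = 25.4 × 11440/(506 + 11440) = 24.3 V.

V ≈ 24.3 V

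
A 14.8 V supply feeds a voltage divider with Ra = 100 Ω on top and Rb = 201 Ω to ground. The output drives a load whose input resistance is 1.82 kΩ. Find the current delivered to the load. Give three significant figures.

I_L ≈ 5.24 mA

Rb‖R_L = 181.0 Ω; V_out = 14.8 × 181.0/281.0 = 9.533 V.
I_L = V_out / R_L = 9.533 / 1.82 kΩ = 5.24 mA.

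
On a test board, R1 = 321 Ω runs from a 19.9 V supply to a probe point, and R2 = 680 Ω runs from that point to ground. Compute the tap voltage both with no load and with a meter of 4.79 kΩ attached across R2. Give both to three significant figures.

Open-circuit: V = 19.9 × 680/(321 + 680) = 13.5 V.
With the load, R2 becomes R2‖R_L = 595.5 Ω, so V = 19.9 × 595.5/916.5 = 12.9 V.

Unloaded: 13.5 V; loaded: 12.9 V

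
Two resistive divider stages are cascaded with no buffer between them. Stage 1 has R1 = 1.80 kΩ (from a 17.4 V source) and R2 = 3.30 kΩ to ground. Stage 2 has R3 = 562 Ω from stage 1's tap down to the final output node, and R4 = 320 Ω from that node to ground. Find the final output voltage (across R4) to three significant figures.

Stage 2 presents R3+R4 = 882.0 Ω as a load on stage 1's tap.
Stage 1's lower leg becomes R2‖(R3+R4) = 696.0 Ω, so V_mid = 17.4 × 696.0/2496 = 4.852 V.
Stage 2 is itself unloaded: V_out = V_mid × R4/(R3+R4) = 4.852 × 320/882.0 = 1.76 V.

V_out ≈ 1.76 V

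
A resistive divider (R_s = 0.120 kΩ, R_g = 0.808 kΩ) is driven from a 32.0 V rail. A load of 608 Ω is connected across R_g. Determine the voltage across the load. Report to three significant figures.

The load sits in parallel with R_g: R_g‖R_L = (808 × 608) / (808 + 608) = 346.9 Ω.
V_out = 32.0 × 346.9 / (120 + 346.9) = 32.0 × 346.9/466.9 = 23.8 V.

V_out ≈ 23.8 V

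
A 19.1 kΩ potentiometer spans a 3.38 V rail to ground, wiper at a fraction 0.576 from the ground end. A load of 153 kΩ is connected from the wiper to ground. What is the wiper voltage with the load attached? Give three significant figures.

V ≈ 1.89 V

The wiper splits the pot into (1−α)R = 8.098 kΩ above and αR = 11.00 kΩ below.
Lower section ‖ load = 10.26 kΩ.
V_wiper = 3.38 × 10.26/(8.098 + 10.26) = 1.89 V.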